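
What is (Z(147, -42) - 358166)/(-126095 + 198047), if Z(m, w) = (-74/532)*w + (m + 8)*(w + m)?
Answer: -3247909/683544 ≈ -4.7516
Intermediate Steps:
Z(m, w) = -37*w/266 + (8 + m)*(m + w) (Z(m, w) = (-74*1/532)*w + (8 + m)*(m + w) = -37*w/266 + (8 + m)*(m + w))
(Z(147, -42) - 358166)/(-126095 + 198047) = ((147**2 + 8*147 + (2091/266)*(-42) + 147*(-42)) - 358166)/(-126095 + 198047) = ((21609 + 1176 - 6273/19 - 6174) - 358166)/71952 = (309336/19 - 358166)*(1/71952) = -6495818/19*1/71952 = -3247909/683544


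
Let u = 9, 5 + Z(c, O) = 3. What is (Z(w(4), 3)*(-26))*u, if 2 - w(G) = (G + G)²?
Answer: 468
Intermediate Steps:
w(G) = 2 - 4*G² (w(G) = 2 - (G + G)² = 2 - (2*G)² = 2 - 4*G²)
Z(c, O) = -2 (Z(c, O) = -5 + 3 = -2)
(Z(w(4), 3)*(-26))*u = -2*(-26)*9 = 52*9 = 468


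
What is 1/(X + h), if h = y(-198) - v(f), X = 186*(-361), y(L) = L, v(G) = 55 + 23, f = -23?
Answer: -1/67422 ≈ -1.4832e-5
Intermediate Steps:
v(G) = 78
X = -67146
h = -276 (h = -198 - 1*78 = -198 - 78 = -276)
1/(X + h) = 1/(-67146 - 276) = 1/(-67422) = -1/67422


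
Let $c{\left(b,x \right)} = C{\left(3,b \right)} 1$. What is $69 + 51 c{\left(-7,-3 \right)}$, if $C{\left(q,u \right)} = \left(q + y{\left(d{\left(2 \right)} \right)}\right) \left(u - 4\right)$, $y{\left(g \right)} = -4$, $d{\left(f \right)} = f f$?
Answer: $630$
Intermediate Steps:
$d{\left(f \right)} = f^{2}$
$C{\left(q,u \right)} = \left(-4 + q\right) \left(-4 + u\right)$ ($C{\left(q,u \right)} = \left(q - 4\right) \left(u - 4\right) = \left(-4 + q\right) \left(-4 + u\right)$)
$c{\left(b,x \right)} = 4 - b$ ($c{\left(b,x \right)} = \left(16 - 12 - 4 b + 3 b\right) 1 = \left(4 - b\right) 1 = 4 - b$)
$69 + 51 c{\left(-7,-3 \right)} = 69 + 51 \left(4 - -7\right) = 69 + 51 \left(4 + 7\right) = 69 + 51 \cdot 11 = 69 + 561 = 630$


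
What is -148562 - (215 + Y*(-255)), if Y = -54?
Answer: -162547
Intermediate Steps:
-148562 - (215 + Y*(-255)) = -148562 - (215 - 54*(-255)) = -148562 - (215 + 13770) = -148562 - 1*13985 = -148562 - 13985 = -162547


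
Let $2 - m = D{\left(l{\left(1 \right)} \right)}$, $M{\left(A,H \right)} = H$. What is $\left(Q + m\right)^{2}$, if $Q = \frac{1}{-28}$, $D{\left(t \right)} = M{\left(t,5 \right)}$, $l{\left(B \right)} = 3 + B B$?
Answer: $\frac{7225}{784} \approx 9.2156$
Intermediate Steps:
$l{\left(B \right)} = 3 + B^{2}$
$D{\left(t \right)} = 5$
$m = -3$ ($m = 2 - 5 = -3$)
$Q = - \frac{1}{28} \approx -0.035714$
$\left(Q + m\right)^{2} = \left(- \frac{1}{28} - 3\right)^{2} = \left(- \frac{85}{28}\right)^{2} = \frac{7225}{784}$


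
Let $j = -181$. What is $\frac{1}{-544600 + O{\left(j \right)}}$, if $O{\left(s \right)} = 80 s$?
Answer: $- \frac{1}{559080} \approx -1.7887 \cdot 10^{-6}$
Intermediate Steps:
$\frac{1}{-544600 + O{\left(j \right)}} = \frac{1}{-544600 + 80 \left(-181\right)} = \frac{1}{-544600 - 14480} = \frac{1}{-559080} = - \frac{1}{559080}$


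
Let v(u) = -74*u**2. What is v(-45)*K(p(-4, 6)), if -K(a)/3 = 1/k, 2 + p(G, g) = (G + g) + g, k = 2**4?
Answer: 224775/8 ≈ 28097.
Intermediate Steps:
k = 16
p(G, g) = -2 + G + 2*g (p(G, g) = -2 + ((G + g) + g) = -2 + (G + 2*g) = -2 + G + 2*g)
K(a) = -3/16
v(-45)*K(p(-4, 6)) = -74*(-45)**2*(-3/16) = -74*2025*(-3/16) = -149850*(-3/16) = 224775/8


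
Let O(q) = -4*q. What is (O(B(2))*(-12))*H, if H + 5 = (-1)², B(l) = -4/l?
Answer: 384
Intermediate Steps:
H = -4 (H = -5 + (-1)² = -5 + 1 = -4)
(O(B(2))*(-12))*H = (-(-16)/2*(-12))*(-4) = (-4*(-2)*(-12))*(-4) = (8*(-12))*(-4) = -96*(-4) = 384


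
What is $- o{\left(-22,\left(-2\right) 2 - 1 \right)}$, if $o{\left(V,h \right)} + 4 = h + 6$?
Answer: $3$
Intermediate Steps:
$o{\left(V,h \right)} = 2 + h$ ($o{\left(V,h \right)} = -4 + \left(h + 6\right) = -4 + \left(6 + h\right) = 2 + h$)
$- o{\left(-22,\left(-2\right) 2 - 1 \right)} = - (2 - 5) = \left(-1\right) \left(-3\right) = 3$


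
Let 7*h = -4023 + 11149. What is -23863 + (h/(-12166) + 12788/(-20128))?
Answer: -730460229767/30609656 ≈ -23864.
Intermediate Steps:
h = 1018 (h = (-4023 + 11149)/7 = (1/7)*7126 = 1018)
-23863 + (h/(-12166) + 12788/(-20128)) = -23863 + (1018/(-12166) + 12788/(-20128)) = -23863 + (1018*(-1/12166) + 12788*(-1/20128)) = -23863 + (-509/6083 - 3197/5032) = -23863 - 22008639/30609656 = -730460229767/30609656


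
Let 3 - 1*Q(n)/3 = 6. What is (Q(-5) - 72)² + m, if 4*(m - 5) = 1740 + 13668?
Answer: 10418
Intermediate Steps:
Q(n) = -9 (Q(n) = 9 - 3*6 = 9 - 18 = -9)
m = 3857 (m = 5 + (1740 + 13668)/4 = 5 + (¼)*15408 = 5 + 3852 = 3857)
(Q(-5) - 72)² + m = (-9 - 72)² + 3857 = (-81)² + 3857 = 6561 + 3857 = 10418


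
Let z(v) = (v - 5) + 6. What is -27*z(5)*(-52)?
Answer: 8424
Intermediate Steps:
z(v) = 1 + v (z(v) = (-5 + v) + 6 = 1 + v)
-27*z(5)*(-52) = -27*(1 + 5)*(-52) = -27*6*(-52) = -162*(-52) = 8424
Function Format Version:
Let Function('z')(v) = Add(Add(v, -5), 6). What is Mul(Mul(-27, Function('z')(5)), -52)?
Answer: 8424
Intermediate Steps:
Function('z')(v) = Add(1, v) (Function('z')(v) = Add(Add(-5, v), 6) = Add(1, v))
Mul(Mul(-27, Function('z')(5)), -52) = Mul(Mul(-27, Add(1, 5)), -52) = Mul(Mul(-27, 6), -52) = Mul(-162, -52) = 8424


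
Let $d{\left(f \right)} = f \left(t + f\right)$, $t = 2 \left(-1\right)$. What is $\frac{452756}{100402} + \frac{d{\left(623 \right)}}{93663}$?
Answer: $\frac{1504635411}{174147269} \approx 8.64$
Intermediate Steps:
$t = -2$
$d{\left(f \right)} = f \left(-2 + f\right)$
$\frac{452756}{100402} + \frac{d{\left(623 \right)}}{93663} = \frac{452756}{100402} + \frac{623 \left(-2 + 623\right)}{93663} = 452756 \cdot \frac{1}{100402} + 623 \cdot 621 \cdot \frac{1}{93663} = \frac{226378}{50201} + 386883 \cdot \frac{1}{93663} = \frac{226378}{50201} + \frac{14329}{3469} = \frac{1504635411}{174147269}$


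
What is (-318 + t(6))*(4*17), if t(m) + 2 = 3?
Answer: -21556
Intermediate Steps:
t(m) = 1 (t(m) = -2 + 3 = 1)
(-318 + t(6))*(4*17) = (-318 + 1)*(4*17) = -317*68 = -21556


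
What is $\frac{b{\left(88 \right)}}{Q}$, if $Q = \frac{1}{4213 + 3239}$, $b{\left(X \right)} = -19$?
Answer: $-141588$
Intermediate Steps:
$Q = \frac{1}{7452} \approx 0.00013419$
$\frac{b{\left(88 \right)}}{Q} = - 19 \frac{1}{\frac{1}{7452}} = \left(-19\right) 7452 = -141588$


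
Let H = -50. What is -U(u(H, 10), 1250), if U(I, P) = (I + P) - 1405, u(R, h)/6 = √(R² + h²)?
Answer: 155 - 60*√26 ≈ -150.94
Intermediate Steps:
u(R, h) = 6*√(R² + h²)
U(I, P) = -1405 + I + P
-U(u(H, 10), 1250) = -(-1405 + 6*√((-50)² + 10²) + 1250) = -(-1405 + 6*√(2500 + 100) + 1250) = -(-1405 + 6*√2600 + 1250) = -(-1405 + 6*(10*√26) + 1250) = -(-1405 + 60*√26 + 1250) = -(-155 + 60*√26) = 155 - 60*√26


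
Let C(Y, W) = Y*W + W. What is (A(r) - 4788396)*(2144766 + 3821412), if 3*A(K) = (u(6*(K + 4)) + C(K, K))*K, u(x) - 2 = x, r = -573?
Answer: -398171383981800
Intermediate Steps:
u(x) = 2 + x
C(Y, W) = W + W*Y (C(Y, W) = W*Y + W = W + W*Y)
A(K) = K*(26 + 6*K + K*(1 + K))/3 (A(K) = (((2 + 6*(K + 4)) + K*(1 + K))*K)/3 = (((2 + 6*(4 + K)) + K*(1 + K))*K)/3 = (((2 + (24 + 6*K)) + K*(1 + K))*K)/3 = (((26 + 6*K) + K*(1 + K))*K)/3 = ((26 + 6*K + K*(1 + K))*K)/3 = (K*(26 + 6*K + K*(1 + K)))/3 = K*(26 + 6*K + K*(1 + K))/3)
(A(r) - 4788396)*(2144766 + 3821412) = ((⅓)*(-573)*(26 + (-573)² + 7*(-573)) - 4788396)*(2144766 + 3821412) = ((⅓)*(-573)*(26 + 328329 - 4011) - 4788396)*5966178 = ((⅓)*(-573)*324344 - 4788396)*5966178 = (-61949704 - 4788396)*5966178 = -66738100*5966178 = -398171383981800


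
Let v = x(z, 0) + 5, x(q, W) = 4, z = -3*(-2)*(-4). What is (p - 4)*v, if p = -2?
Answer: -54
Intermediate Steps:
z = -24 (z = 6*(-4) = -24)
v = 9 (v = 4 + 5 = 9)
(p - 4)*v = (-2 - 4)*9 = -6*9 = -54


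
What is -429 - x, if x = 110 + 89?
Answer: -628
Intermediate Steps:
x = 199
-429 - x = -429 - 1*199 = -429 - 199 = -628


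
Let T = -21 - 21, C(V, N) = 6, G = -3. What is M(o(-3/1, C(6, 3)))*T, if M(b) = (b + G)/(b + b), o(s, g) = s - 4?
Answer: -30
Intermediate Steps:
o(s, g) = -4 + s
M(b) = (-3 + b)/(2*b) (M(b) = (b - 3)/(b + b) = (-3 + b)/((2*b)) = (-3 + b)*(1/(2*b)) = (-3 + b)/(2*b))
T = -42
M(o(-3/1, C(6, 3)))*T = ((-3 + (-4 - 3/1))/(2*(-4 - 3/1)))*(-42) = ((-3 + (-4 - 3*1))/(2*(-4 - 3*1)))*(-42) = ((-3 + (-4 - 3))/(2*(-4 - 3)))*(-42) = ((½)*(-3 - 7)/(-7))*(-42) = ((½)*(-⅐)*(-10))*(-42) = (5/7)*(-42) = -30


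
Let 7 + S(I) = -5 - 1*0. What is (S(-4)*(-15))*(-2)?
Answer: -360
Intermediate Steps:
S(I) = -12 (S(I) = -7 + (-5 - 1*0) = -7 + (-5 + 0) = -7 - 5 = -12)
(S(-4)*(-15))*(-2) = -12*(-15)*(-2) = 180*(-2) = -360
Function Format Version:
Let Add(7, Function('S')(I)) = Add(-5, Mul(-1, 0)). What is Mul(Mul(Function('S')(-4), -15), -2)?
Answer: -360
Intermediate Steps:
Function('S')(I) = -12 (Function('S')(I) = Add(-7, Add(-5, Mul(-1, 0))) = Add(-7, Add(-5, 0)) = Add(-7, -5) = -12)
Mul(Mul(Function('S')(-4), -15), -2) = Mul(Mul(-12, -15), -2) = Mul(180, -2) = -360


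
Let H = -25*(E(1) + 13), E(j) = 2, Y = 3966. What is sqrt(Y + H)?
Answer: 3*sqrt(399) ≈ 59.925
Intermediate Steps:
H = -375 (H = -25*(2 + 13) = -25*15 = -375)
sqrt(Y + H) = sqrt(3966 - 375) = sqrt(3591) = 3*sqrt(399)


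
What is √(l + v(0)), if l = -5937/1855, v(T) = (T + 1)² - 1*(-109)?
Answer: √367499615/1855 ≈ 10.334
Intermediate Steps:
v(T) = 109 + (1 + T)² (v(T) = (1 + T)² + 109 = 109 + (1 + T)²)
l = -5937/1855 (l = -5937*1/1855 = -5937/1855 ≈ -3.2005)
√(l + v(0)) = √(-5937/1855 + (109 + (1 + 0)²)) = √(-5937/1855 + (109 + 1²)) = √(-5937/1855 + (109 + 1)) = √(-5937/1855 + 110) = √(198113/1855) = √367499615/1855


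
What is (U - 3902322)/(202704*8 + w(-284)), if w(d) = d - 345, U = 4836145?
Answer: 933823/1621003 ≈ 0.57608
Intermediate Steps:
w(d) = -345 + d
(U - 3902322)/(202704*8 + w(-284)) = (4836145 - 3902322)/(202704*8 + (-345 - 284)) = 933823/(1621632 - 629) = 933823/1621003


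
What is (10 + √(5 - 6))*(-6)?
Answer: -60 - 6*I ≈ -60.0 - 6.0*I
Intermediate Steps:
(10 + √(5 - 6))*(-6) = (10 + √(-1))*(-6) = (10 + I)*(-6) = -60 - 6*I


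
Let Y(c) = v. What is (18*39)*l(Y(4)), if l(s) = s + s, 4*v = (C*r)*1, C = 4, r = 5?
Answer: 7020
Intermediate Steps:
v = 5 (v = ((4*5)*1)/4 = (20*1)/4 = (¼)*20 = 5)
Y(c) = 5
l(s) = 2*s
(18*39)*l(Y(4)) = (18*39)*(2*5) = 702*10 = 7020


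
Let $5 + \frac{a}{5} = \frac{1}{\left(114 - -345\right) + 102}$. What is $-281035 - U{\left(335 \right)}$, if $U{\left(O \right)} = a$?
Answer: $- \frac{157646615}{561} \approx -2.8101 \cdot 10^{5}$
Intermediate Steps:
$a = - \frac{14020}{561}$ ($a = -25 + \frac{5}{\left(114 - -345\right) + 102} = -25 + \frac{5}{\left(114 + 345\right) + 102} = -25 + \frac{5}{459 + 102} = -25 + \frac{5}{561} = - \frac{14020}{561} \approx -24.991$)
$U{\left(O \right)} = - \frac{14020}{561}$
$-281035 - U{\left(335 \right)} = -281035 - - \frac{14020}{561} = -281035 + \frac{14020}{561} = - \frac{157646615}{561}$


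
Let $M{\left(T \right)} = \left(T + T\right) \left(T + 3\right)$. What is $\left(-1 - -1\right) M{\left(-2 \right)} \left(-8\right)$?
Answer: $0$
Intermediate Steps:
$M{\left(T \right)} = 2 T \left(3 + T\right)$
$\left(-1 - -1\right) M{\left(-2 \right)} \left(-8\right) = \left(-1 - -1\right) 2 \left(-2\right) \left(3 - 2\right) \left(-8\right) = \left(-1 + 1\right) 2 \left(-2\right) 1 \left(-8\right) = 0 \left(-4\right) \left(-8\right) = 0 \left(-8\right) = 0$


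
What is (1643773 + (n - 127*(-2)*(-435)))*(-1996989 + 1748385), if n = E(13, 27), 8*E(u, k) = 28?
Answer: -381181157046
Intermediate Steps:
E(u, k) = 7/2 (E(u, k) = (⅛)*28 = 7/2)
n = 7/2 ≈ 3.5000
(1643773 + (n - 127*(-2)*(-435)))*(-1996989 + 1748385) = (1643773 + (7/2 - 127*(-2)*(-435)))*(-1996989 + 1748385) = (1643773 + (7/2 + 254*(-435)))*(-248604) = (1643773 + (7/2 - 110490))*(-248604) = (1643773 - 220973/2)*(-248604) = (3066573/2)*(-248604) = -381181157046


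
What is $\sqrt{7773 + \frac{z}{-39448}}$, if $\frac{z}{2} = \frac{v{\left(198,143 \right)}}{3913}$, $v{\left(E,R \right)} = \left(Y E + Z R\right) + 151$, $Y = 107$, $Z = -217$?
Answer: $\frac{\sqrt{11575462887866878910}}{38590006} \approx 88.165$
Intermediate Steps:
$v{\left(E,R \right)} = 151 - 217 R + 107 E$ ($v{\left(E,R \right)} = \left(107 E - 217 R\right) + 151 = \left(- 217 R + 107 E\right) + 151 = 151 - 217 R + 107 E$)
$z = - \frac{19388}{3913}$ ($z = 2 \frac{151 - 31031 + 107 \cdot 198}{3913} = 2 \left(151 - 31031 + 21186\right) \frac{1}{3913} = 2 \left(\left(-9694\right) \frac{1}{3913}\right) = 2 \left(- \frac{9694}{3913}\right) = - \frac{19388}{3913} \approx -4.9548$)
$\sqrt{7773 + \frac{z}{-39448}} = \sqrt{7773 - \frac{19388}{3913 \left(-39448\right)}} = \sqrt{7773 - - \frac{4847}{38590006}} = \sqrt{7773 + \frac{4847}{38590006}} = \sqrt{\frac{299960121485}{38590006}} = \frac{\sqrt{11575462887866878910}}{38590006}$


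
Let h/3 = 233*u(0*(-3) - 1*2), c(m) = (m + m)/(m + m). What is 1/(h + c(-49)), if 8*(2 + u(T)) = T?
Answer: -4/6287 ≈ -0.00063623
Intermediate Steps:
u(T) = -2 + T/8
c(m) = 1 (c(m) = (2*m)/((2*m)) = (2*m)*(1/(2*m)) = 1)
h = -6291/4 (h = 3*(233*(-2 + (0*(-3) - 1*2)/8)) = 3*(233*(-2 + (0 - 2)/8)) = 3*(233*(-2 + (1/8)*(-2))) = 3*(233*(-2 - 1/4)) = 3*(233*(-9/4)) = 3*(-2097/4) = -6291/4 ≈ -1572.8)
1/(h + c(-49)) = 1/(-6291/4 + 1) = 1/(-6287/4) = -4/6287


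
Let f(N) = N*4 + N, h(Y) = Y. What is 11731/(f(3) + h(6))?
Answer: 11731/21 ≈ 558.62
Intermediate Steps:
f(N) = 5*N (f(N) = 4*N + N = 5*N)
11731/(f(3) + h(6)) = 11731/(5*3 + 6) = 11731/(15 + 6) = 11731/21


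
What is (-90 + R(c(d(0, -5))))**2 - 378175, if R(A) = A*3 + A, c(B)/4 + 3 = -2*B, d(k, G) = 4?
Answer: -307419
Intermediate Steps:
c(B) = -12 - 8*B (c(B) = -12 + 4*(-2*B) = -12 - 8*B)
R(A) = 4*A (R(A) = 3*A + A = 4*A)
(-90 + R(c(d(0, -5))))**2 - 378175 = (-90 + 4*(-12 - 8*4))**2 - 378175 = (-90 + 4*(-12 - 32))**2 - 378175 = (-90 + 4*(-44))**2 - 378175 = (-90 - 176)**2 - 378175 = (-266)**2 - 378175 = 70756 - 378175 = -307419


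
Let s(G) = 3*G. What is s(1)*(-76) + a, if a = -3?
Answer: -231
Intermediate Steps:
s(1)*(-76) + a = (3*1)*(-76) - 3 = 3*(-76) - 3 = -228 - 3 = -231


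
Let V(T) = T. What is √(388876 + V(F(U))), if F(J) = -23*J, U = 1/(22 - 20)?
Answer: √1555458/2 ≈ 623.59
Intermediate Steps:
U = ½ (U = 1/2 = ½ ≈ 0.50000)
√(388876 + V(F(U))) = √(388876 - 23*½) = √(388876 - 23/2) = √(777729/2) = √1555458/2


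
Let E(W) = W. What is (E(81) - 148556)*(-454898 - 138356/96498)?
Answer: 3258795041760500/48249 ≈ 6.7541e+10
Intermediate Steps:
(E(81) - 148556)*(-454898 - 138356/96498) = (81 - 148556)*(-454898 - 138356/96498) = -148475*(-454898 - 138356*1/96498) = -148475*(-454898 - 69178/48249) = -148475*(-21948442780/48249) = 3258795041760500/48249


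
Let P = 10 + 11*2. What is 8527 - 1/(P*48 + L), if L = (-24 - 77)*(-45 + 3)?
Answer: 49269005/5778 ≈ 8527.0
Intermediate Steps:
P = 32 (P = 10 + 22 = 32)
L = 4242 (L = -101*(-42) = 4242)
8527 - 1/(P*48 + L) = 8527 - 1/(32*48 + 4242) = 8527 - 1/(1536 + 4242) = 8527 - 1/5778 = 49269005/5778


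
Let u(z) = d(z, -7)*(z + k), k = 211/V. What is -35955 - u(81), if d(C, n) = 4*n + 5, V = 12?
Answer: -404251/12 ≈ -33688.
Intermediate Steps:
d(C, n) = 5 + 4*n
k = 211/12 ≈ 17.583
u(z) = -4853/12 - 23*z (u(z) = (5 + 4*(-7))*(z + 211/12) = (5 - 28)*(211/12 + z) = -23*(211/12 + z) = -4853/12 - 23*z)
-35955 - u(81) = -35955 - (-4853/12 - 23*81) = -35955 - (-4853/12 - 1863) = -35955 - 1*(-27209/12) = -35955 + 27209/12 = -404251/12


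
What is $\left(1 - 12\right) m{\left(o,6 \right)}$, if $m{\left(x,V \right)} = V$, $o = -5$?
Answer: $-66$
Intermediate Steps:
$\left(1 - 12\right) m{\left(o,6 \right)} = \left(1 - 12\right) 6 = \left(-11\right) 6 = -66$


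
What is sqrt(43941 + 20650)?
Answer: sqrt(64591) ≈ 254.15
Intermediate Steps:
sqrt(43941 + 20650) = sqrt(64591)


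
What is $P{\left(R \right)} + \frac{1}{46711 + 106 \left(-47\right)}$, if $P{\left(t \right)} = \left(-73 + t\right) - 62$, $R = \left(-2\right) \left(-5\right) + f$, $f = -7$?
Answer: $- \frac{5508227}{41729} \approx -132.0$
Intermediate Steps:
$R = 3$ ($R = \left(-2\right) \left(-5\right) - 7 = 10 - 7 = 3$)
$P{\left(t \right)} = -135 + t$
$P{\left(R \right)} + \frac{1}{46711 + 106 \left(-47\right)} = \left(-135 + 3\right) + \frac{1}{46711 + 106 \left(-47\right)} = -132 + \frac{1}{46711 - 4982} = -132 + \frac{1}{41729} = - \frac{5508227}{41729}$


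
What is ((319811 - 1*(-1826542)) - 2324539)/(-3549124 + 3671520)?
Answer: -89093/61198 ≈ -1.4558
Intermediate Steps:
((319811 - 1*(-1826542)) - 2324539)/(-3549124 + 3671520) = ((319811 + 1826542) - 2324539)/122396 = (2146353 - 2324539)*(1/122396) = -178186*1/122396 = -89093/61198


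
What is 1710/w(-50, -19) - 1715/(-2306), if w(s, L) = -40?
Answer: -193733/4612 ≈ -42.006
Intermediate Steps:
1710/w(-50, -19) - 1715/(-2306) = 1710/(-40) - 1715/(-2306) = 1710*(-1/40) - 1715*(-1/2306) = -171/4 + 1715/2306 = -193733/4612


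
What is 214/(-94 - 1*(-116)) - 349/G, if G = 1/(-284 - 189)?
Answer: 1815954/11 ≈ 1.6509e+5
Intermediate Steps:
G = -1/473 (G = 1/(-473) = -1/473 ≈ -0.0021142)
214/(-94 - 1*(-116)) - 349/G = 214/(-94 - 1*(-116)) - 349/(-1/473) = 214/(-94 + 116) - 349*(-473) = 214/22 + 165077 = 214*(1/22) + 165077 = 107/11 + 165077 = 1815954/11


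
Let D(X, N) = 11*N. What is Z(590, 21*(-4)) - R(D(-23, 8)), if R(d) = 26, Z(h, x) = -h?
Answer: -616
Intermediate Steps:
Z(590, 21*(-4)) - R(D(-23, 8)) = -1*590 - 1*26 = -590 - 26 = -616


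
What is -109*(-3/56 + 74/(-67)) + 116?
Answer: 908837/3752 ≈ 242.23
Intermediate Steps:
-109*(-3/56 + 74/(-67)) + 116 = -109*(-3*1/56 + 74*(-1/67)) + 116 = -109*(-3/56 - 74/67) + 116 = -109*(-4345/3752) + 116 = 473605/3752 + 116 = 908837/3752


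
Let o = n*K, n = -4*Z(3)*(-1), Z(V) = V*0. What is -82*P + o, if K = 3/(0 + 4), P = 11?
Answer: -902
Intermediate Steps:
Z(V) = 0
n = 0 (n = -4*0*(-1) = 0*(-1) = 0)
K = ¾ (K = 3/4 = 3*(¼) = ¾ ≈ 0.75000)
o = 0 (o = 0*(¾) = 0)
-82*P + o = -82*11 + 0 = -902 + 0 = -902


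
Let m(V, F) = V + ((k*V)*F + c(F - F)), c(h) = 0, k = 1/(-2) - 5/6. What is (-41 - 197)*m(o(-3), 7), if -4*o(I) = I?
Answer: 2975/2 ≈ 1487.5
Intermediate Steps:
o(I) = -I/4
k = -4/3 (k = 1*(-½) - 5*⅙ = -½ - ⅚ = -4/3 ≈ -1.3333)
m(V, F) = V - 4*F*V/3 (m(V, F) = V + ((-4*V/3)*F + 0) = V + (-4*F*V/3 + 0) = V - 4*F*V/3)
(-41 - 197)*m(o(-3), 7) = (-41 - 197)*((-¼*(-3))*(3 - 4*7)/3) = -238*3*(3 - 28)/(3*4) = -238*3*(-25)/(3*4) = -238*(-25/4) = 2975/2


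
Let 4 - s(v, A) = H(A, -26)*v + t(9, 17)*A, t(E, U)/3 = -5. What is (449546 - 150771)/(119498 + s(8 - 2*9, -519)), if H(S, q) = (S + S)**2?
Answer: 298775/10886157 ≈ 0.027445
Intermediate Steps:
t(E, U) = -15 (t(E, U) = 3*(-5) = -15)
H(S, q) = 4*S**2 (H(S, q) = (2*S)**2 = 4*S**2)
s(v, A) = 4 + 15*A - 4*v*A**2 (s(v, A) = 4 - ((4*A**2)*v - 15*A) = 4 - (4*v*A**2 - 15*A) = 4 - (-15*A + 4*v*A**2) = 4 + (15*A - 4*v*A**2) = 4 + 15*A - 4*v*A**2)
(449546 - 150771)/(119498 + s(8 - 2*9, -519)) = (449546 - 150771)/(119498 + (4 + 15*(-519) - 4*(8 - 2*9)*(-519)**2)) = 298775/(119498 + (4 - 7785 - 4*(8 - 18)*269361)) = 298775/(119498 + (4 - 7785 - 4*(-10)*269361)) = 298775/(119498 + (4 - 7785 + 10774440)) = 298775/(119498 + 10766659) = 298775/10886157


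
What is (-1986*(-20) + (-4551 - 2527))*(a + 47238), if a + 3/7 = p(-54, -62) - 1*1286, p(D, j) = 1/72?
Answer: 377987815279/252 ≈ 1.5000e+9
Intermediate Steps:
p(D, j) = 1/72
a = -648353/504 (a = -3/7 + (1/72 - 1*1286) = -3/7 + (1/72 - 1286) = -3/7 - 92591/72 = -648353/504 ≈ -1286.4)
(-1986*(-20) + (-4551 - 2527))*(a + 47238) = (-1986*(-20) + (-4551 - 2527))*(-648353/504 + 47238) = (39720 - 7078)*(23159599/504) = 32642*(23159599/504) = 377987815279/252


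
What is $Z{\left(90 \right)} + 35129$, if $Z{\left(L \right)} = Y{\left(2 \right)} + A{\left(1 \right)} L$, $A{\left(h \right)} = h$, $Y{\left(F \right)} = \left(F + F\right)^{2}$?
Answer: $35235$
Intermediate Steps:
$Y{\left(F \right)} = 4 F^{2}$ ($Y{\left(F \right)} = \left(2 F\right)^{2} = 4 F^{2}$)
$Z{\left(L \right)} = 16 + L$ ($Z{\left(L \right)} = 4 \cdot 2^{2} + 1 L = 4 \cdot 4 + L = 16 + L$)
$Z{\left(90 \right)} + 35129 = \left(16 + 90\right) + 35129 = 106 + 35129 = 35235$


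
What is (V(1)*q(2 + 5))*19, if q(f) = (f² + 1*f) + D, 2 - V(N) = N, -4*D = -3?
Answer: 4313/4 ≈ 1078.3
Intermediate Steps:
D = ¾ (D = -¼*(-3) = ¾ ≈ 0.75000)
V(N) = 2 - N
q(f) = ¾ + f + f² (q(f) = (f² + 1*f) + ¾ = (f² + f) + ¾ = (f + f²) + ¾ = ¾ + f + f²)
(V(1)*q(2 + 5))*19 = ((2 - 1*1)*(¾ + (2 + 5) + (2 + 5)²))*19 = ((2 - 1)*(¾ + 7 + 7²))*19 = (1*(¾ + 7 + 49))*19 = (1*(227/4))*19 = (227/4)*19 = 4313/4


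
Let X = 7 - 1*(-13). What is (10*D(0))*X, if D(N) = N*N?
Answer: 0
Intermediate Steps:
X = 20 (X = 7 + 13 = 20)
D(N) = N²
(10*D(0))*X = (10*0²)*20 = (10*0)*20 = 0*20 = 0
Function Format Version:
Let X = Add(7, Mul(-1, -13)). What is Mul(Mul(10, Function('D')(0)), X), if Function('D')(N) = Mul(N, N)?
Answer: 0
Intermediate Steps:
X = 20 (X = Add(7, 13) = 20)
Function('D')(N) = Pow(N, 2)
Mul(Mul(10, Function('D')(0)), X) = Mul(Mul(10, Pow(0, 2)), 20) = Mul(Mul(10, 0), 20) = Mul(0, 20) = 0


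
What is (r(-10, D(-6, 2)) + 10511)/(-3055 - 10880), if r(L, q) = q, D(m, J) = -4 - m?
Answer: -10513/13935 ≈ -0.75443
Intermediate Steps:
(r(-10, D(-6, 2)) + 10511)/(-3055 - 10880) = ((-4 - 1*(-6)) + 10511)/(-3055 - 10880) = ((-4 + 6) + 10511)/(-13935) = (2 + 10511)*(-1/13935) = 10513*(-1/13935) = -10513/13935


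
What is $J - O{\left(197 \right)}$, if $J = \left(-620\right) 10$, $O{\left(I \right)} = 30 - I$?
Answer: $-6033$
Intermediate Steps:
$J = -6200$
$J - O{\left(197 \right)} = -6200 - \left(30 - 197\right) = -6200 - -167 = -6200 + 167 = -6033$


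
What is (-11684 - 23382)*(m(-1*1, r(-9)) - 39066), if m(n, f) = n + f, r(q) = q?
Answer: 1370239016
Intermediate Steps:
m(n, f) = f + n
(-11684 - 23382)*(m(-1*1, r(-9)) - 39066) = (-11684 - 23382)*((-9 - 1*1) - 39066) = -35066*((-9 - 1) - 39066) = -35066*(-10 - 39066) = -35066*(-39076) = 1370239016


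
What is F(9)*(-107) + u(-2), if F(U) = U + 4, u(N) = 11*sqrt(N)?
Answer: -1391 + 11*I*sqrt(2) ≈ -1391.0 + 15.556*I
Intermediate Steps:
F(U) = 4 + U
F(9)*(-107) + u(-2) = (4 + 9)*(-107) + 11*sqrt(-2) = 13*(-107) + 11*(I*sqrt(2)) = -1391 + 11*I*sqrt(2)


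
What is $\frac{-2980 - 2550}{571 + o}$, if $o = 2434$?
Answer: $- \frac{1106}{601} \approx -1.8403$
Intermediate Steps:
$\frac{-2980 - 2550}{571 + o} = \frac{-2980 - 2550}{571 + 2434} = - \frac{5530}{3005} = \left(-5530\right) \frac{1}{3005} = - \frac{1106}{601}$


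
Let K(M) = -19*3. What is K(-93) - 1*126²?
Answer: -15933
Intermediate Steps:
K(M) = -57
K(-93) - 1*126² = -57 - 1*126² = -57 - 1*15876 = -57 - 15876 = -15933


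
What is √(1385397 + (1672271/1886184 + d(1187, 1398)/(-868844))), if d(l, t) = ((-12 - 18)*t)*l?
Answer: √6459839450893611079100252326/68283318804 ≈ 1177.1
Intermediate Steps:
d(l, t) = -30*l*t (d(l, t) = (-30*t)*l = -30*l*t)
√(1385397 + (1672271/1886184 + d(1187, 1398)/(-868844))) = √(1385397 + (1672271/1886184 - 30*1187*1398/(-868844))) = √(1385397 + (1672271*(1/1886184) - 49782780*(-1/868844))) = √(1385397 + (1672271/1886184 + 12445695/217211)) = √(1385397 + 23838106434061/409699912824) = √(567620868233065189/409699912824) = √6459839450893611079100252326/68283318804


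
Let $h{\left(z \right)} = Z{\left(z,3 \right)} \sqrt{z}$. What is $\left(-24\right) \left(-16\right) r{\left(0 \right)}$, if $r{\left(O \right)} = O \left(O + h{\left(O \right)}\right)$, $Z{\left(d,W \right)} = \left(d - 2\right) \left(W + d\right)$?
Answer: $0$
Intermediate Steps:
$Z{\left(d,W \right)} = \left(-2 + d\right) \left(W + d\right)$
$h{\left(z \right)} = \sqrt{z} \left(-6 + z + z^{2}\right)$ ($h{\left(z \right)} = \left(z^{2} - 6 - 2 z + 3 z\right) \sqrt{z} = \left(-6 + z + z^{2}\right) \sqrt{z} = \sqrt{z} \left(-6 + z + z^{2}\right)$)
$r{\left(O \right)} = O \left(O + \sqrt{O} \left(-6 + O + O^{2}\right)\right)$
$\left(-24\right) \left(-16\right) r{\left(0 \right)} = \left(-24\right) \left(-16\right) 0 \left(0 + \sqrt{0} \left(-6 + 0 + 0^{2}\right)\right) = 384 \cdot 0 \left(0 + 0 \left(-6 + 0 + 0\right)\right) = 384 \cdot 0 \left(0 + 0 \left(-6\right)\right) = 384 \cdot 0 \left(0 + 0\right) = 384 \cdot 0 \cdot 0 = 384 \cdot 0 = 0$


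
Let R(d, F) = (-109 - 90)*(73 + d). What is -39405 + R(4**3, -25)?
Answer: -66668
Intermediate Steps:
R(d, F) = -14527 - 199*d (R(d, F) = -199*(73 + d) = -14527 - 199*d)
-39405 + R(4**3, -25) = -39405 + (-14527 - 199*4**3) = -39405 + (-14527 - 199*64) = -39405 + (-14527 - 12736) = -39405 - 27263 = -66668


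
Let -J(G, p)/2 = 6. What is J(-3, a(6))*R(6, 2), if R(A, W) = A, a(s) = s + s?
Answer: -72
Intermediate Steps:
a(s) = 2*s
J(G, p) = -12 (J(G, p) = -2*6 = -12)
J(-3, a(6))*R(6, 2) = -12*6 = -72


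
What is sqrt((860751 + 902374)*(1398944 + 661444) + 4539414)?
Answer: 19*sqrt(10062953274) ≈ 1.9060e+6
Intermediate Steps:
sqrt((860751 + 902374)*(1398944 + 661444) + 4539414) = sqrt(1763125*2060388 + 4539414) = sqrt(3632721592500 + 4539414) = sqrt(3632726131914) = 19*sqrt(10062953274)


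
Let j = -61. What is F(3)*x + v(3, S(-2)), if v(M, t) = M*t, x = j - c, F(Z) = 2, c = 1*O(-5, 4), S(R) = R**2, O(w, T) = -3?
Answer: -104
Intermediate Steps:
c = -3 (c = 1*(-3) = -3)
x = -58 (x = -61 - 1*(-3) = -61 + 3 = -58)
F(3)*x + v(3, S(-2)) = 2*(-58) + 3*(-2)**2 = -116 + 3*4 = -116 + 12 = -104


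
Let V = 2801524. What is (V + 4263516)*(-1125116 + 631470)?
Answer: -3487628735840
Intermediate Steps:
(V + 4263516)*(-1125116 + 631470) = (2801524 + 4263516)*(-1125116 + 631470) = 7065040*(-493646) = -3487628735840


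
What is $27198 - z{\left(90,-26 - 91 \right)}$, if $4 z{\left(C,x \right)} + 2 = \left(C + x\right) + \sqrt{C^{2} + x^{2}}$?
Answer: $\frac{108821}{4} - \frac{9 \sqrt{269}}{4} \approx 27168.0$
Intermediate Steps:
$z{\left(C,x \right)} = - \frac{1}{2} + \frac{C}{4} + \frac{x}{4} + \frac{\sqrt{C^{2} + x^{2}}}{4}$ ($z{\left(C,x \right)} = - \frac{1}{2} + \frac{\left(C + x\right) + \sqrt{C^{2} + x^{2}}}{4} = - \frac{1}{2} + \frac{C + x + \sqrt{C^{2} + x^{2}}}{4} = - \frac{1}{2} + \left(\frac{C}{4} + \frac{x}{4} + \frac{\sqrt{C^{2} + x^{2}}}{4}\right) = - \frac{1}{2} + \frac{C}{4} + \frac{x}{4} + \frac{\sqrt{C^{2} + x^{2}}}{4}$)
$27198 - z{\left(90,-26 - 91 \right)} = 27198 - \left(- \frac{1}{2} + \frac{1}{4} \cdot 90 + \frac{-26 - 91}{4} + \frac{\sqrt{90^{2} + \left(-26 - 91\right)^{2}}}{4}\right) = 27198 - \left(- \frac{1}{2} + \frac{45}{2} + \frac{1}{4} \left(-117\right) + \frac{\sqrt{8100 + \left(-117\right)^{2}}}{4}\right) = 27198 - \left(- \frac{1}{2} + \frac{45}{2} - \frac{117}{4} + \frac{\sqrt{8100 + 13689}}{4}\right) = 27198 - \left(- \frac{1}{2} + \frac{45}{2} - \frac{117}{4} + \frac{\sqrt{21789}}{4}\right) = 27198 - \left(- \frac{1}{2} + \frac{45}{2} - \frac{117}{4} + \frac{9 \sqrt{269}}{4}\right) = 27198 - \left(- \frac{29}{4} + \frac{9 \sqrt{269}}{4}\right) = 27198 + \left(\frac{29}{4} - \frac{9 \sqrt{269}}{4}\right) = \frac{108821}{4} - \frac{9 \sqrt{269}}{4}$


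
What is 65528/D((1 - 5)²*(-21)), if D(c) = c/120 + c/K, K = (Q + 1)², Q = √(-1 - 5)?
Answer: 163820*(-5*I - 2*√6)/(7*(-115*I + 2*√6)) ≈ 973.28 - 1038.4*I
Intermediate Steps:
Q = I*√6 (Q = √(-6) = I*√6 ≈ 2.4495*I)
K = (1 + I*√6)² (K = (I*√6 + 1)² = (1 + I*√6)² ≈ -5.0 + 4.899*I)
D(c) = c/120 + c/(1 + I*√6)² (D(c) = c/120 + c/((1 + I*√6)²) = c*(1/120) + c/(1 + I*√6)² = c/120 + c/(1 + I*√6)²)
65528/D((1 - 5)²*(-21)) = 65528/((((1 - 5)²*(-21))*(-115*I + 2*√6)/(120*(2*√6 + 5*I)))) = 65528/((((-4)²*(-21))*(-115*I + 2*√6)/(120*(2*√6 + 5*I)))) = 65528/(((16*(-21))*(-115*I + 2*√6)/(120*(2*√6 + 5*I)))) = 65528/(((1/120)*(-336)*(-115*I + 2*√6)/(2*√6 + 5*I))) = 65528/((-14*(-115*I + 2*√6)/(5*(2*√6 + 5*I)))) = 65528*(-5*(2*√6 + 5*I)/(14*(-115*I + 2*√6))) = -163820*(2*√6 + 5*I)/(7*(-115*I + 2*√6))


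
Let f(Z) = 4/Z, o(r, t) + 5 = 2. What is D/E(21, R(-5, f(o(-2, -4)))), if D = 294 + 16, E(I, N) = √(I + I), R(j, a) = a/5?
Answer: 155*√42/21 ≈ 47.834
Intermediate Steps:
o(r, t) = -3 (o(r, t) = -5 + 2 = -3)
R(j, a) = a/5 (R(j, a) = a*(⅕) = a/5)
E(I, N) = √2*√I (E(I, N) = √(2*I) = √2*√I)
D = 310
D/E(21, R(-5, f(o(-2, -4)))) = 310/((√2*√21)) = 310/(√42) = 310*(√42/42) = 155*√42/21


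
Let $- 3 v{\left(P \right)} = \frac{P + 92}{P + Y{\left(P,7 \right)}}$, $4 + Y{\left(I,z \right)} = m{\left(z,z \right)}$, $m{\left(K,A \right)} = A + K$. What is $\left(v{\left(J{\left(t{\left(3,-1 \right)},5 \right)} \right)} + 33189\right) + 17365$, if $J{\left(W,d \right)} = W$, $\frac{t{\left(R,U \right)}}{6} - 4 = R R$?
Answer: $\frac{6673043}{132} \approx 50553.0$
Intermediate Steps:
$Y{\left(I,z \right)} = -4 + 2 z$ ($Y{\left(I,z \right)} = -4 + \left(z + z\right) = -4 + 2 z$)
$t{\left(R,U \right)} = 24 + 6 R^{2}$ ($t{\left(R,U \right)} = 24 + 6 R R = 24 + 6 R^{2}$)
$v{\left(P \right)} = - \frac{92 + P}{3 \left(10 + P\right)}$ ($v{\left(P \right)} = - \frac{\left(P + 92\right) \frac{1}{P + \left(-4 + 2 \cdot 7\right)}}{3} = - \frac{\left(92 + P\right) \frac{1}{P + \left(-4 + 14\right)}}{3} = - \frac{\left(92 + P\right) \frac{1}{P + 10}}{3} = - \frac{\left(92 + P\right) \frac{1}{10 + P}}{3} = - \frac{\frac{1}{10 + P} \left(92 + P\right)}{3} = - \frac{92 + P}{3 \left(10 + P\right)}$)
$\left(v{\left(J{\left(t{\left(3,-1 \right)},5 \right)} \right)} + 33189\right) + 17365 = \left(\frac{-92 - \left(24 + 6 \cdot 3^{2}\right)}{3 \left(10 + \left(24 + 6 \cdot 3^{2}\right)\right)} + 33189\right) + 17365 = \left(\frac{-92 - \left(24 + 6 \cdot 9\right)}{3 \left(10 + \left(24 + 6 \cdot 9\right)\right)} + 33189\right) + 17365 = \left(\frac{-92 - \left(24 + 54\right)}{3 \left(10 + \left(24 + 54\right)\right)} + 33189\right) + 17365 = \left(\frac{-92 - 78}{3 \left(10 + 78\right)} + 33189\right) + 17365 = \left(\frac{-92 - 78}{3 \cdot 88} + 33189\right) + 17365 = \left(\frac{1}{3} \cdot \frac{1}{88} \left(-170\right) + 33189\right) + 17365 = \left(- \frac{85}{132} + 33189\right) + 17365 = \frac{4380863}{132} + 17365 = \frac{6673043}{132}$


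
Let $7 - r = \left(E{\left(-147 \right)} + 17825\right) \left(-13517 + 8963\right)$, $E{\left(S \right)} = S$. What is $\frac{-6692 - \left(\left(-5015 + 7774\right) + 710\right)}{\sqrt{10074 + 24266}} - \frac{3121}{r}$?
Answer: $- \frac{3121}{80505619} - \frac{10161 \sqrt{8585}}{17170} \approx -54.832$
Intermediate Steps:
$r = 80505619$ ($r = 7 - \left(-147 + 17825\right) \left(-13517 + 8963\right) = 7 - 17678 \left(-4554\right) = 7 - -80505612 = 7 + 80505612 = 80505619$)
$\frac{-6692 - \left(\left(-5015 + 7774\right) + 710\right)}{\sqrt{10074 + 24266}} - \frac{3121}{r} = \frac{-6692 - \left(\left(-5015 + 7774\right) + 710\right)}{\sqrt{10074 + 24266}} - \frac{3121}{80505619} = \frac{-6692 - \left(2759 + 710\right)}{\sqrt{34340}} - \frac{3121}{80505619} = \frac{-6692 - 3469}{2 \sqrt{8585}} - \frac{3121}{80505619} = \left(-6692 - 3469\right) \frac{\sqrt{8585}}{17170} - \frac{3121}{80505619} = - 10161 \frac{\sqrt{8585}}{17170} - \frac{3121}{80505619} = - \frac{10161 \sqrt{8585}}{17170} - \frac{3121}{80505619} = - \frac{3121}{80505619} - \frac{10161 \sqrt{8585}}{17170}$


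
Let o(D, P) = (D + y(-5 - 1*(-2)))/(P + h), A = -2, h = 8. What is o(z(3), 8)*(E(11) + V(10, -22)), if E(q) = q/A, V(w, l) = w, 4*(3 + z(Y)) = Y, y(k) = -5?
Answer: -261/128 ≈ -2.0391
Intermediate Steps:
z(Y) = -3 + Y/4
o(D, P) = (-5 + D)/(8 + P) (o(D, P) = (D - 5)/(P + 8) = (-5 + D)/(8 + P))
E(q) = -q/2 (E(q) = q/(-2) = q*(-½) = -q/2)
o(z(3), 8)*(E(11) + V(10, -22)) = ((-5 + (-3 + (¼)*3))/(8 + 8))*(-½*11 + 10) = ((-5 + (-3 + ¾))/16)*(-11/2 + 10) = ((-5 - 9/4)/16)*(9/2) = ((1/16)*(-29/4))*(9/2) = -29/64*9/2 = -261/128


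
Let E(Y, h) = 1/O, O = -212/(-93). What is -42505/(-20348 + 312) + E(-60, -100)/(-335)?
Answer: 377105219/177869590 ≈ 2.1201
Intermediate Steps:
O = 212/93 (O = -212*(-1/93) = 212/93 ≈ 2.2796)
E(Y, h) = 93/212 (E(Y, h) = 1/(212/93) = 93/212)
-42505/(-20348 + 312) + E(-60, -100)/(-335) = -42505/(-20348 + 312) + (93/212)/(-335) = -42505/(-20036) + (93/212)*(-1/335) = -42505*(-1/20036) - 93/71020 = 42505/20036 - 93/71020 = 377105219/177869590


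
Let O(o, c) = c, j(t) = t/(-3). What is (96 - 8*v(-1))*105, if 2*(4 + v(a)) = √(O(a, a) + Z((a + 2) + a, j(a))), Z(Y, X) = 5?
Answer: 12600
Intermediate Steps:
j(t) = -t/3 (j(t) = t*(-⅓) = -t/3)
v(a) = -4 + √(5 + a)/2 (v(a) = -4 + √(a + 5)/2 = -4 + √(5 + a)/2)
(96 - 8*v(-1))*105 = (96 - 8*(-4 + √(5 - 1)/2))*105 = (96 - 8*(-4 + √4/2))*105 = (96 - 8*(-4 + (½)*2))*105 = (96 - 8*(-4 + 1))*105 = (96 - 8*(-3))*105 = (96 + 24)*105 = 120*105 = 12600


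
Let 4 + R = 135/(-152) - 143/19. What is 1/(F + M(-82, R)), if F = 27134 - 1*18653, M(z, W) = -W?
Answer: 152/1290999 ≈ 0.00011774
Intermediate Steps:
R = -1887/152 (R = -4 + (135/(-152) - 143/19) = -4 + (135*(-1/152) - 143*1/19) = -4 + (-135/152 - 143/19) = -4 - 1279/152 = -1887/152 ≈ -12.414)
F = 8481 (F = 27134 - 18653 = 8481)
1/(F + M(-82, R)) = 1/(8481 - 1*(-1887/152)) = 1/(8481 + 1887/152) = 1/(1290999/152) = 152/1290999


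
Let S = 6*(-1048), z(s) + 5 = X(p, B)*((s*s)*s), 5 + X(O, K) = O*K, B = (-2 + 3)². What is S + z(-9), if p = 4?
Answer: -5564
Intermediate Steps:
B = 1 (B = 1² = 1)
X(O, K) = -5 + K*O (X(O, K) = -5 + O*K = -5 + K*O)
z(s) = -5 - s³ (z(s) = -5 + (-5 + 1*4)*((s*s)*s) = -5 + (-5 + 4)*(s²*s) = -5 - s³)
S = -6288
S + z(-9) = -6288 + (-5 - 1*(-9)³) = -6288 + (-5 - 1*(-729)) = -6288 + (-5 + 729) = -6288 + 724 = -5564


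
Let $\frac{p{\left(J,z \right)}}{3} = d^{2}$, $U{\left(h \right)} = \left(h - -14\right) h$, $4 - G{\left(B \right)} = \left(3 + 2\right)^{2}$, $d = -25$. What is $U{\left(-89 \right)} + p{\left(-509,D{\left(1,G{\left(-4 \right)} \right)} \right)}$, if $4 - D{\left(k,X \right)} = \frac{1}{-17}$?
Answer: $8550$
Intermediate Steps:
$G{\left(B \right)} = -21$ ($G{\left(B \right)} = 4 - \left(3 + 2\right)^{2} = 4 - 5^{2} = 4 - 25 = -21$)
$U{\left(h \right)} = h \left(14 + h\right)$ ($U{\left(h \right)} = \left(h + 14\right) h = \left(14 + h\right) h = h \left(14 + h\right)$)
$D{\left(k,X \right)} = \frac{69}{17}$ ($D{\left(k,X \right)} = 4 - \frac{1}{-17} = 4 - - \frac{1}{17} = 4 + \frac{1}{17} = \frac{69}{17}$)
$p{\left(J,z \right)} = 1875$ ($p{\left(J,z \right)} = 3 \left(-25\right)^{2} = 3 \cdot 625 = 1875$)
$U{\left(-89 \right)} + p{\left(-509,D{\left(1,G{\left(-4 \right)} \right)} \right)} = - 89 \left(14 - 89\right) + 1875 = \left(-89\right) \left(-75\right) + 1875 = 6675 + 1875 = 8550$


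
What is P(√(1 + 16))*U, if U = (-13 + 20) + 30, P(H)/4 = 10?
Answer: 1480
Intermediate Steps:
P(H) = 40 (P(H) = 4*10 = 40)
U = 37 (U = 7 + 30 = 37)
P(√(1 + 16))*U = 40*37 = 1480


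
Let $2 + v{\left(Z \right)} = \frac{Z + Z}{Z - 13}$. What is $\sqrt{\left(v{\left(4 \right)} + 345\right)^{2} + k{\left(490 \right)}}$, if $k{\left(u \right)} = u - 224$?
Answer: $\frac{\sqrt{9501787}}{9} \approx 342.5$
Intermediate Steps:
$k{\left(u \right)} = -224 + u$
$v{\left(Z \right)} = -2 + \frac{2 Z}{-13 + Z}$ ($v{\left(Z \right)} = -2 + \frac{Z + Z}{Z - 13} = -2 + \frac{2 Z}{-13 + Z}$)
$\sqrt{\left(v{\left(4 \right)} + 345\right)^{2} + k{\left(490 \right)}} = \sqrt{\left(\frac{26}{-13 + 4} + 345\right)^{2} + \left(-224 + 490\right)} = \sqrt{\left(\frac{26}{-9} + 345\right)^{2} + 266} = \sqrt{\left(26 \left(- \frac{1}{9}\right) + 345\right)^{2} + 266} = \sqrt{\left(- \frac{26}{9} + 345\right)^{2} + 266} = \sqrt{\left(\frac{3079}{9}\right)^{2} + 266} = \sqrt{\frac{9480241}{81} + 266} = \sqrt{\frac{9501787}{81}} = \frac{\sqrt{9501787}}{9}$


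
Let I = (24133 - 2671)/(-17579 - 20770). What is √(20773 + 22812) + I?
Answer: -7154/12783 + √43585 ≈ 208.21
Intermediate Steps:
I = -7154/12783 (I = 21462/(-38349) = 21462*(-1/38349) = -7154/12783 ≈ -0.55965)
√(20773 + 22812) + I = √(20773 + 22812) - 7154/12783 = √43585 - 7154/12783 = -7154/12783 + √43585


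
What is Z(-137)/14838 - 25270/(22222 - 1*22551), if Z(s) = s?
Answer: 53558741/697386 ≈ 76.799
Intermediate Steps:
Z(-137)/14838 - 25270/(22222 - 1*22551) = -137/14838 - 25270/(22222 - 1*22551) = -137*1/14838 - 25270/(22222 - 22551) = -137/14838 - 25270/(-329) = -137/14838 - 25270*(-1/329) = -137/14838 + 3610/47 = 53558741/697386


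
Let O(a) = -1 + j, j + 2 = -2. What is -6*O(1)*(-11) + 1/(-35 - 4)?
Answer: -12871/39 ≈ -330.03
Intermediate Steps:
j = -4 (j = -2 - 2 = -4)
O(a) = -5 (O(a) = -1 - 4 = -5)
-6*O(1)*(-11) + 1/(-35 - 4) = -6*(-5)*(-11) + 1/(-35 - 4) = 30*(-11) + 1/(-39) = -330 - 1/39 = -12871/39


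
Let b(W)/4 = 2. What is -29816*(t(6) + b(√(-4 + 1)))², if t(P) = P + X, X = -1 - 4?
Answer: -2415096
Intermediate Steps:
X = -5
b(W) = 8 (b(W) = 4*2 = 8)
t(P) = -5 + P (t(P) = P - 5 = -5 + P)
-29816*(t(6) + b(√(-4 + 1)))² = -29816*((-5 + 6) + 8)² = -29816*(1 + 8)² = -29816*9² = -29816*81 = -2415096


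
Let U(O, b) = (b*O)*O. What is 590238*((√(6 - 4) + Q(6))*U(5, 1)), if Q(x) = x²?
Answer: 531214200 + 14755950*√2 ≈ 5.5208e+8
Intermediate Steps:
U(O, b) = b*O² (U(O, b) = (O*b)*O = b*O²)
590238*((√(6 - 4) + Q(6))*U(5, 1)) = 590238*((√(6 - 4) + 6²)*(1*5²)) = 590238*((√2 + 36)*(1*25)) = 590238*((36 + √2)*25) = 590238*(900 + 25*√2) = 531214200 + 14755950*√2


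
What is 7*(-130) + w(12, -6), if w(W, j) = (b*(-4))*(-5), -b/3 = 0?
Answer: -910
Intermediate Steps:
b = 0 (b = -3*0 = 0)
w(W, j) = 0 (w(W, j) = (0*(-4))*(-5) = 0*(-5) = 0)
7*(-130) + w(12, -6) = 7*(-130) + 0 = -910 + 0 = -910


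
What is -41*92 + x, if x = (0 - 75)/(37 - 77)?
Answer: -30161/8 ≈ -3770.1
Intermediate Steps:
x = 15/8 (x = -75/(-40) = -75*(-1/40) = 15/8 ≈ 1.8750)
-41*92 + x = -41*92 + 15/8 = -3772 + 15/8 = -30161/8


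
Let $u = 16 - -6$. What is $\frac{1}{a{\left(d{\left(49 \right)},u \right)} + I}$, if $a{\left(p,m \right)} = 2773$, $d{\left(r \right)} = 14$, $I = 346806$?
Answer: $\frac{1}{349579} \approx 2.8606 \cdot 10^{-6}$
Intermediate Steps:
$u = 22$ ($u = 16 + 6 = 22$)
$\frac{1}{a{\left(d{\left(49 \right)},u \right)} + I} = \frac{1}{2773 + 346806} = \frac{1}{349579}$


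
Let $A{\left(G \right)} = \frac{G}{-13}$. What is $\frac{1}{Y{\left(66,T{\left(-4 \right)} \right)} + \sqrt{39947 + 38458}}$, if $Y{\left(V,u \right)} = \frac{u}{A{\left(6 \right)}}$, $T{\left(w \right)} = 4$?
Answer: $\frac{78}{704969} + \frac{9 \sqrt{78405}}{704969} \approx 0.0036854$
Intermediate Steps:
$A{\left(G \right)} = - \frac{G}{13}$ ($A{\left(G \right)} = G \left(- \frac{1}{13}\right) = - \frac{G}{13}$)
$Y{\left(V,u \right)} = - \frac{13 u}{6}$ ($Y{\left(V,u \right)} = \frac{u}{\left(- \frac{1}{13}\right) 6} = \frac{u}{- \frac{6}{13}} = u \left(- \frac{13}{6}\right) = - \frac{13 u}{6}$)
$\frac{1}{Y{\left(66,T{\left(-4 \right)} \right)} + \sqrt{39947 + 38458}} = \frac{1}{\left(- \frac{13}{6}\right) 4 + \sqrt{39947 + 38458}} = \frac{1}{- \frac{26}{3} + \sqrt{78405}}$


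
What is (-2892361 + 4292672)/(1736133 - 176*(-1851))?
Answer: 1400311/2061909 ≈ 0.67913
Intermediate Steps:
(-2892361 + 4292672)/(1736133 - 176*(-1851)) = 1400311/(1736133 + 325776) = 1400311/2061909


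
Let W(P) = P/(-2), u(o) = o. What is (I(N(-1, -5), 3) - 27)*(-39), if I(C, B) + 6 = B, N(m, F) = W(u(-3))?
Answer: 1170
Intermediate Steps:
W(P) = -P/2 (W(P) = P*(-1/2) = -P/2)
N(m, F) = 3/2 (N(m, F) = -1/2*(-3) = 3/2)
I(C, B) = -6 + B
(I(N(-1, -5), 3) - 27)*(-39) = ((-6 + 3) - 27)*(-39) = (-3 - 27)*(-39) = -30*(-39) = 1170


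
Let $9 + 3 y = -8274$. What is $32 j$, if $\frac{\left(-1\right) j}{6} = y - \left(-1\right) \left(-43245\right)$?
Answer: $8833152$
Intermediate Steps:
$y = -2761$ ($y = -3 + \frac{1}{3} \left(-8274\right) = -3 - 2758 = -2761$)
$j = 276036$ ($j = - 6 \left(-2761 - \left(-1\right) \left(-43245\right)\right) = - 6 \left(-2761 - 43245\right) = \left(-6\right) \left(-46006\right) = 276036$)
$32 j = 32 \cdot 276036 = 8833152$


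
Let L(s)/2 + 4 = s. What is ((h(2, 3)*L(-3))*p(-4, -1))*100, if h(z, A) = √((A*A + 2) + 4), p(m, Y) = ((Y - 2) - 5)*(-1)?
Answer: -11200*√15 ≈ -43377.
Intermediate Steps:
L(s) = -8 + 2*s
p(m, Y) = 7 - Y (p(m, Y) = ((-2 + Y) - 5)*(-1) = (-7 + Y)*(-1) = 7 - Y)
h(z, A) = √(6 + A²) (h(z, A) = √((A² + 2) + 4) = √((2 + A²) + 4) = √(6 + A²))
((h(2, 3)*L(-3))*p(-4, -1))*100 = ((√(6 + 3²)*(-8 + 2*(-3)))*(7 - 1*(-1)))*100 = ((√(6 + 9)*(-8 - 6))*(7 + 1))*100 = ((√15*(-14))*8)*100 = (-14*√15*8)*100 = -112*√15*100 = -11200*√15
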